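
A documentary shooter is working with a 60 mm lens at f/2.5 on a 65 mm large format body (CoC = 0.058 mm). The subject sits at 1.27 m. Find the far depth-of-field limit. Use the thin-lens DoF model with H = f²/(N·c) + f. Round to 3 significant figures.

1.34 m

Hyperfocal distance H = f²/(N·c) + f = 60²/(2.5 × 0.058) + 60 = 3600/0.145 + 60 ≈ 24887.6 mm ≈ 24.89 m.
Far limit Df = s·(H − f)/(H − s) = 1270 × (24887.6 − 60) / (24887.6 − 1270) = 1270 × 24827.6 / 23617.6 ≈ 1335.1 mm ≈ 1.34 m.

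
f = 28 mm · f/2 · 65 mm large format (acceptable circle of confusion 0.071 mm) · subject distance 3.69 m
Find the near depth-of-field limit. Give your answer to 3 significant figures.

2.22 m

Hyperfocal distance H = f²/(N·c) + f = 28²/(2 × 0.071) + 28 = 784/0.142 + 28 ≈ 5549.1 mm ≈ 5.549 m.
Near limit Dn = s·(H − f)/(H + s − 2f) = 3690 × (5549.1 − 28) / (5549.1 + 3690 − 2 × 28) = 3690 × 5521.1 / 9183.1 ≈ 2218.5 mm ≈ 2.22 m.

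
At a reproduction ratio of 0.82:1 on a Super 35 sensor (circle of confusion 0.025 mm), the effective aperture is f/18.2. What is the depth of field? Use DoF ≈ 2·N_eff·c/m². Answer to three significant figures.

1.35 mm

At magnification m, DoF ≈ 2·N_eff·c/m² = 2 × 18.2 × 0.025 / 0.82² = 0.91 / 0.6724 ≈ 1.35 mm.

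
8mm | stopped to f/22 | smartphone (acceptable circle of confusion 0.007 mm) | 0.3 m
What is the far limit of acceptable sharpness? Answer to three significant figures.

1.01 m

Hyperfocal distance H = f²/(N·c) + f = 8²/(22 × 0.007) + 8 = 64/0.154 + 8 ≈ 423.6 mm ≈ 0.424 m.
Far limit Df = s·(H − f)/(H − s) = 300 × (423.6 − 8) / (423.6 − 300) = 300 × 415.6 / 123.6 ≈ 1008.8 mm ≈ 1.01 m.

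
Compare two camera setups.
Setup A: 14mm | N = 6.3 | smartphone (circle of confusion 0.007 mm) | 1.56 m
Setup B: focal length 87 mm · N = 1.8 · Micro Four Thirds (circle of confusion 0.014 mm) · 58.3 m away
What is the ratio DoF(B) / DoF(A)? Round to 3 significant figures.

Setup A: H = 14²/(6.3×0.007) + 14 ≈ 4458.4 mm; DoF = Df − Dn = 2392.1 − 1157.4 ≈ 1234.7 mm.
Setup B: H = 87²/(1.8×0.014) + 87 ≈ 300444.1 mm; DoF = Df − Dn = 72316 − 48835 ≈ 23481 mm.
Ratio = 23481 / 1234.7 ≈ 19.0.

19.0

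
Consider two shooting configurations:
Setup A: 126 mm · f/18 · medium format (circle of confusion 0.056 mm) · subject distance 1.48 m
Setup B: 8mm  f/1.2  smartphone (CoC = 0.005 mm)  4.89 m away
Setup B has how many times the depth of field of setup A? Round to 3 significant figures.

22.1

Setup A: H = 126²/(18×0.056) + 126 ≈ 15876.0 mm; DoF = Df − Dn = 1619.20 − 1362.84 ≈ 256.36 mm.
Setup B: H = 8²/(1.2×0.005) + 8 ≈ 10674.7 mm; DoF = Df − Dn = 9016.9 − 3354.6 ≈ 5662.3 mm.
Ratio = 5662.3 / 256.36 ≈ 22.1.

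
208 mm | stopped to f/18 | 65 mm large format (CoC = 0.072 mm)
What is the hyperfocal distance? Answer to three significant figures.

Hyperfocal distance H = f²/(N·c) + f = 208²/(18 × 0.072) + 208 = 43264/1.296 + 208 ≈ 33590.7 mm ≈ 33.6 m.

33.6 m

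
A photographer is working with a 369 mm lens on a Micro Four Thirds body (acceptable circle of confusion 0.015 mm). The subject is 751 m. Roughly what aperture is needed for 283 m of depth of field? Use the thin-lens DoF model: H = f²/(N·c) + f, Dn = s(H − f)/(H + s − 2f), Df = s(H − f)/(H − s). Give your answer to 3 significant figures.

Write h = H − f = f²/(N·c). The thin-lens limits are Dn = s·h/(h + (s−f)) and Df = s·h/(h − (s−f)), so DoF = Df − Dn = 2·s·(s−f)·h / (h² − (s−f)²).
That is a quadratic in h: DoF·h² − 2·s·(s−f)·h − DoF·(s−f)² = 0 ⇒ h = (s−f)·(s + √(s² + DoF²)) / DoF = 750631 × (751000 + √(751000² + 283000²)) / 283000 = 750631 × (751000 + 802552) / 283000 ≈ 4120652 mm.
Then N = f²/(c·h) = 369² / (0.015 × 4120652) = 136161 / 61810 ≈ 2.20.

f/2.20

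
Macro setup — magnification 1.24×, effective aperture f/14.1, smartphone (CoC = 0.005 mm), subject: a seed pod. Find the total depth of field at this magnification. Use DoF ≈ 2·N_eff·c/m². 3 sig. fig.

At magnification m, DoF ≈ 2·N_eff·c/m² = 2 × 14.1 × 0.005 / 1.24² = 0.141 / 1.538 ≈ 0.0917 mm.

0.0917 mm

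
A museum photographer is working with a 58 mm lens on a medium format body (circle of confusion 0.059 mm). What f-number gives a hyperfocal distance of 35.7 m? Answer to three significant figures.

Rearrange H = f²/(N·c) + f for N: N = f² / ((H − f)·c).
N = 58² / ((35700 − 58) × 0.059) = 3364 / 2103 ≈ 1.60.

f/1.60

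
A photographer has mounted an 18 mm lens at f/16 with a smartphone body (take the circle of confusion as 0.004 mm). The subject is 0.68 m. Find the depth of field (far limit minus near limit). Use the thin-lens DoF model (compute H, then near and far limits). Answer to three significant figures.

181 mm

Hyperfocal distance H = f²/(N·c) + f = 18²/(16 × 0.004) + 18 = 324/0.064 + 18 ≈ 5080.5 mm ≈ 5.080 m.
Near limit Dn = s·(H − f)/(H + s − 2f) = 680 × (5080.5 − 18) / (5080.5 + 680 − 2 × 18) = 680 × 5062.5 / 5724.5 ≈ 601.36 mm.
Far limit Df = s·(H − f)/(H − s) = 680 × (5080.5 − 18) / (5080.5 − 680) = 680 × 5062.5 / 4400.5 ≈ 782.30 mm.
Depth of field = Df − Dn = 782.30 − 601.36 ≈ 180.94 mm.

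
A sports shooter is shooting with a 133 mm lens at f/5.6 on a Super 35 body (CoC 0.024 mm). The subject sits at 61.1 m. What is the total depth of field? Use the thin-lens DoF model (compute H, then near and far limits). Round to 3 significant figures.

Hyperfocal distance H = f²/(N·c) + f = 133²/(5.6 × 0.024) + 133 = 17689/0.1344 + 133 ≈ 131747.6 mm ≈ 131.7 m.
Near limit Dn = s·(H − f)/(H + s − 2f) = 61100 × (131747.6 − 133) / (131747.6 + 61100 − 2 × 133) = 61100 × 131614.6 / 192581.6 ≈ 41757 mm.
Far limit Df = s·(H − f)/(H − s) = 61100 × (131747.6 − 133) / (131747.6 − 61100) = 61100 × 131614.6 / 70647.6 ≈ 113828 mm.
Depth of field = Df − Dn = 113828 − 41757 ≈ 72071 mm ≈ 72.1 m.

72.1 m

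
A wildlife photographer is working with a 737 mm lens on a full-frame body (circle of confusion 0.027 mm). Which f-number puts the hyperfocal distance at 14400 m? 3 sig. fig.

f/1.40

Rearrange H = f²/(N·c) + f for N: N = f² / ((H − f)·c).
N = 737² / ((14400000 − 737) × 0.027) = 543169 / 388780 ≈ 1.40.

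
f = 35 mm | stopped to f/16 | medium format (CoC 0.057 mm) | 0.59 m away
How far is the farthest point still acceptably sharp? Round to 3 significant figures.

1.01 m

Hyperfocal distance H = f²/(N·c) + f = 35²/(16 × 0.057) + 35 = 1225/0.912 + 35 ≈ 1378.2 mm ≈ 1.378 m.
Far limit Df = s·(H − f)/(H − s) = 590 × (1378.2 − 35) / (1378.2 − 590) = 590 × 1343.2 / 788.2 ≈ 1005.4 mm ≈ 1.01 m.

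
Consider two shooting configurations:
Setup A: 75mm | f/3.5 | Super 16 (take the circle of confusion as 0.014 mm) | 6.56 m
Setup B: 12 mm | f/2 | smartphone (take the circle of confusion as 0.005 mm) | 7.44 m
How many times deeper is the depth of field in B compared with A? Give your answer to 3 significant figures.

14.1

Setup A: H = 75²/(3.5×0.014) + 75 ≈ 114870.9 mm; DoF = Df − Dn = 6952.77 − 6209.23 ≈ 743.54 mm.
Setup B: H = 12²/(2×0.005) + 12 ≈ 14412.0 mm; DoF = Df − Dn = 15367 − 4908 ≈ 10459 mm.
Ratio = 10459 / 743.54 ≈ 14.1.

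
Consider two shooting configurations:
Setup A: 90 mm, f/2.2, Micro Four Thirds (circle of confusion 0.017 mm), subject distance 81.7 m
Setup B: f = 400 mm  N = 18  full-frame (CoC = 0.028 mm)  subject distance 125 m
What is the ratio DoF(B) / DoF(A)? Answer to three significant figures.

Setup A: H = 90²/(2.2×0.017) + 90 ≈ 216667.5 mm; DoF = Df − Dn = 131101 − 59340 ≈ 71761 mm.
Setup B: H = 400²/(18×0.028) + 400 ≈ 317860.3 mm; DoF = Df − Dn = 205758 − 89767 ≈ 115991 mm.
Ratio = 115991 / 71761 ≈ 1.62.

1.62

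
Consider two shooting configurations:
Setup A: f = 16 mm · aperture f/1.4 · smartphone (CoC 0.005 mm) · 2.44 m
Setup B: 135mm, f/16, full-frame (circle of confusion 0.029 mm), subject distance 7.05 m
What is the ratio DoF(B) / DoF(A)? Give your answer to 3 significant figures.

Setup A: H = 16²/(1.4×0.005) + 16 ≈ 36587.4 mm; DoF = Df − Dn = 2613.21 − 2288.33 ≈ 324.88 mm.
Setup B: H = 135²/(16×0.029) + 135 ≈ 39413.0 mm; DoF = Df − Dn = 8556.4 − 5994.6 ≈ 2561.8 mm.
Ratio = 2561.8 / 324.88 ≈ 7.89.

7.89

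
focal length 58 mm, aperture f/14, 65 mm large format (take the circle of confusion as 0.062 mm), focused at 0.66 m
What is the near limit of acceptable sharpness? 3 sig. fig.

0.571 m

Hyperfocal distance H = f²/(N·c) + f = 58²/(14 × 0.062) + 58 = 3364/0.868 + 58 ≈ 3933.6 mm ≈ 3.934 m.
Near limit Dn = s·(H − f)/(H + s − 2f) = 660 × (3933.6 − 58) / (3933.6 + 660 − 2 × 58) = 660 × 3875.6 / 4477.6 ≈ 571.26 mm ≈ 0.571 m.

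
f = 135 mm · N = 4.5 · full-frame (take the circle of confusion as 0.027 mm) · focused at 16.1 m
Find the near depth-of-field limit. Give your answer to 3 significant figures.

14.6 m

Hyperfocal distance H = f²/(N·c) + f = 135²/(4.5 × 0.027) + 135 = 18225/0.1215 + 135 ≈ 150135.0 mm ≈ 150.1 m.
Near limit Dn = s·(H − f)/(H + s − 2f) = 16100 × (150135.0 − 135) / (150135.0 + 16100 − 2 × 135) = 16100 × 150000.0 / 165965.0 ≈ 14551 mm ≈ 14.6 m.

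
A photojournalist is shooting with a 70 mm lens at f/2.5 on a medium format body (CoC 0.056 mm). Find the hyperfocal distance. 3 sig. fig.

35.1 m

Hyperfocal distance H = f²/(N·c) + f = 70²/(2.5 × 0.056) + 70 = 4900/0.14 + 70 ≈ 35070.0 mm ≈ 35.1 m.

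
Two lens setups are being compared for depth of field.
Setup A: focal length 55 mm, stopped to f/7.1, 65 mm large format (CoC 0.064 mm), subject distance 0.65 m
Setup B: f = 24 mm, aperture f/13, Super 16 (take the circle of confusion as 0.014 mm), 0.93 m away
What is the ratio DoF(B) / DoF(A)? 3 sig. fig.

Setup A: H = 55²/(7.1×0.064) + 55 ≈ 6712.1 mm; DoF = Df − Dn = 713.80 − 596.67 ≈ 117.13 mm.
Setup B: H = 24²/(13×0.014) + 24 ≈ 3188.8 mm; DoF = Df − Dn = 1303.02 − 723.02 ≈ 580.00 mm.
Ratio = 580.00 / 117.13 ≈ 4.95.

4.95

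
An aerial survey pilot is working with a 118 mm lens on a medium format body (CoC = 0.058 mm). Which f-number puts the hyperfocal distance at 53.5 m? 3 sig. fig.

Rearrange H = f²/(N·c) + f for N: N = f² / ((H − f)·c).
N = 118² / ((53500 − 118) × 0.058) = 13924 / 3096 ≈ 4.50.

f/4.50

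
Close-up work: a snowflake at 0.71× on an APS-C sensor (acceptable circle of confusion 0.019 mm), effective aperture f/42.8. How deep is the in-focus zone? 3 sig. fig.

3.23 mm

At magnification m, DoF ≈ 2·N_eff·c/m² = 2 × 42.8 × 0.019 / 0.71² = 1.626 / 0.5041 ≈ 3.23 mm.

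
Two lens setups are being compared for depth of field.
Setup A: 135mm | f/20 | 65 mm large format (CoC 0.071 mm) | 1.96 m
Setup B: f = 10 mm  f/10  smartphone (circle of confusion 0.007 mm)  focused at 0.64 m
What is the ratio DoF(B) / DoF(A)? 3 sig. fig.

1.23

Setup A: H = 135²/(20×0.071) + 135 ≈ 12969.5 mm; DoF = Df − Dn = 2284.90 − 1715.99 ≈ 568.91 mm.
Setup B: H = 10²/(10×0.007) + 10 ≈ 1438.6 mm; DoF = Df − Dn = 1144.90 − 444.14 ≈ 700.76 mm.
Ratio = 700.76 / 568.91 ≈ 1.23.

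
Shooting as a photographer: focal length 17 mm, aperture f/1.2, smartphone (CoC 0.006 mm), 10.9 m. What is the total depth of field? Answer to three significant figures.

Hyperfocal distance H = f²/(N·c) + f = 17²/(1.2 × 0.006) + 17 = 289/0.0072 + 17 ≈ 40155.9 mm ≈ 40.16 m.
Near limit Dn = s·(H − f)/(H + s − 2f) = 10900 × (40155.9 − 17) / (40155.9 + 10900 − 2 × 17) = 10900 × 40138.9 / 51021.9 ≈ 8575.0 mm.
Far limit Df = s·(H − f)/(H − s) = 10900 × (40155.9 − 17) / (40155.9 − 10900) = 10900 × 40138.9 / 29255.9 ≈ 14954.7 mm.
Depth of field = Df − Dn = 14954.7 − 8575.0 ≈ 6379.7 mm ≈ 6.38 m.

6.38 m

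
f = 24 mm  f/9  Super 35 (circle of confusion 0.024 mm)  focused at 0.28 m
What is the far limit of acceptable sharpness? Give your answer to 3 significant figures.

310 mm

Hyperfocal distance H = f²/(N·c) + f = 24²/(9 × 0.024) + 24 = 576/0.216 + 24 ≈ 2690.7 mm ≈ 2.691 m.
Far limit Df = s·(H − f)/(H − s) = 280 × (2690.7 − 24) / (2690.7 − 280) = 280 × 2666.7 / 2410.7 ≈ 309.73 mm.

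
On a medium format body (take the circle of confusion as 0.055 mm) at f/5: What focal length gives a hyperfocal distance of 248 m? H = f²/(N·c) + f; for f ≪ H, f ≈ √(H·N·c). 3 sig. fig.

From H = f²/(N·c) + f, with f ≪ H: f ≈ √(H·N·c) = √(248000 × 5 × 0.055) = √68200 ≈ 261.2 mm.
The +f correction barely moves this — solving exactly, f² + N·c·f − N·c·H = 0 ⇒ f = (−N·c + √((N·c)² + 4·N·c·H))/2 = (−0.275 + √272800)/2 ≈ 261.01 mm, so f ≈ 261 mm.

261 mm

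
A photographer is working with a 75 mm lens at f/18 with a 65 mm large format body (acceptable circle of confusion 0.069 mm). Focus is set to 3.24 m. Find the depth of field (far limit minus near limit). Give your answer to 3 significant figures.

8.85 m

Hyperfocal distance H = f²/(N·c) + f = 75²/(18 × 0.069) + 75 = 5625/1.242 + 75 ≈ 4604.0 mm ≈ 4.604 m.
Near limit Dn = s·(H − f)/(H + s − 2f) = 3240 × (4604.0 − 75) / (4604.0 + 3240 − 2 × 75) = 3240 × 4529.0 / 7694.0 ≈ 1907.2 mm.
Far limit Df = s·(H − f)/(H − s) = 3240 × (4604.0 − 75) / (4604.0 − 3240) = 3240 × 4529.0 / 1364.0 ≈ 10758.1 mm.
Depth of field = Df − Dn = 10758.1 − 1907.2 ≈ 8850.9 mm ≈ 8.85 m.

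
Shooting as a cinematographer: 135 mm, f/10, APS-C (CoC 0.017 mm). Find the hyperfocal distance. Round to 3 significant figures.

107 m

Hyperfocal distance H = f²/(N·c) + f = 135²/(10 × 0.017) + 135 = 18225/0.17 + 135 ≈ 107340.9 mm ≈ 107 m.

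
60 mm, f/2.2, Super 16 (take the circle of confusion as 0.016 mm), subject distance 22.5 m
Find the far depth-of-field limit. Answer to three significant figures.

28.8 m

Hyperfocal distance H = f²/(N·c) + f = 60²/(2.2 × 0.016) + 60 = 3600/0.0352 + 60 ≈ 102332.7 mm ≈ 102.3 m.
Far limit Df = s·(H − f)/(H − s) = 22500 × (102332.7 − 60) / (102332.7 − 22500) = 22500 × 102272.7 / 79832.7 ≈ 28824 mm ≈ 28.8 m.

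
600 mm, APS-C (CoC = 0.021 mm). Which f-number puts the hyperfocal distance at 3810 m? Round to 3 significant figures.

Rearrange H = f²/(N·c) + f for N: N = f² / ((H − f)·c).
N = 600² / ((3810000 − 600) × 0.021) = 360000 / 79997 ≈ 4.50.

f/4.50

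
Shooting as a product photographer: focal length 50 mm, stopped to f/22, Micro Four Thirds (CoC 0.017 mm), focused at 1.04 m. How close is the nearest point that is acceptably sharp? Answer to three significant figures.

Hyperfocal distance H = f²/(N·c) + f = 50²/(22 × 0.017) + 50 = 2500/0.374 + 50 ≈ 6734.5 mm ≈ 6.734 m.
Near limit Dn = s·(H − f)/(H + s − 2f) = 1040 × (6734.5 − 50) / (6734.5 + 1040 − 2 × 50) = 1040 × 6684.5 / 7674.5 ≈ 905.84 mm ≈ 0.906 m.

0.906 m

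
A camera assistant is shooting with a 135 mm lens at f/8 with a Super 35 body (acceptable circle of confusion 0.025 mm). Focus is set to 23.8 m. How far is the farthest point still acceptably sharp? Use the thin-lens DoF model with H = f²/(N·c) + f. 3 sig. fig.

32.1 m

Hyperfocal distance H = f²/(N·c) + f = 135²/(8 × 0.025) + 135 = 18225/0.2 + 135 ≈ 91260.0 mm ≈ 91.26 m.
Far limit Df = s·(H − f)/(H − s) = 23800 × (91260.0 − 135) / (91260.0 − 23800) = 23800 × 91125.0 / 67460.0 ≈ 32149 mm ≈ 32.1 m.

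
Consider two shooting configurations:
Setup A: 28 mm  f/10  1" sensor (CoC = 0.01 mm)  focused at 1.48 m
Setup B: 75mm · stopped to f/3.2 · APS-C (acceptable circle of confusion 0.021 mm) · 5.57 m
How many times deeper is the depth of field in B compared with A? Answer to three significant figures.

1.29

Setup A: H = 28²/(10×0.01) + 28 ≈ 7868.0 mm; DoF = Df − Dn = 1816.41 − 1248.73 ≈ 567.68 mm.
Setup B: H = 75²/(3.2×0.021) + 75 ≈ 83780.4 mm; DoF = Df − Dn = 5961.34 − 5226.87 ≈ 734.47 mm.
Ratio = 734.47 / 567.68 ≈ 1.29.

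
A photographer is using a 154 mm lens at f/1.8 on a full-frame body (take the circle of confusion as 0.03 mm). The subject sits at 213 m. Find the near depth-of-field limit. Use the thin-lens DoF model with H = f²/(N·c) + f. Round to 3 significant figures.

Hyperfocal distance H = f²/(N·c) + f = 154²/(1.8 × 0.03) + 154 = 23716/0.054 + 154 ≈ 439339.2 mm ≈ 439.3 m.
Near limit Dn = s·(H − f)/(H + s − 2f) = 213000 × (439339.2 − 154) / (439339.2 + 213000 − 2 × 154) = 213000 × 439185.2 / 652031.2 ≈ 143469 mm ≈ 143 m.

143 m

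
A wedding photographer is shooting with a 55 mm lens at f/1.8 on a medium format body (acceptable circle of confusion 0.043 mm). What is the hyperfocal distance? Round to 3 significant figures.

Hyperfocal distance H = f²/(N·c) + f = 55²/(1.8 × 0.043) + 55 = 3025/0.0774 + 55 ≈ 39137.7 mm ≈ 39.1 m.

39.1 m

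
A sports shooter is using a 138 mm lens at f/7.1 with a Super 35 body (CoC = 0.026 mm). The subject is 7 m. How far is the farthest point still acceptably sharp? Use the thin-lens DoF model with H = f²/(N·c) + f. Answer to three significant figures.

7.50 m

Hyperfocal distance H = f²/(N·c) + f = 138²/(7.1 × 0.026) + 138 = 19044/0.1846 + 138 ≈ 103301.6 mm ≈ 103.3 m.
Far limit Df = s·(H − f)/(H − s) = 7000 × (103301.6 − 138) / (103301.6 − 7000) = 7000 × 103163.6 / 96301.6 ≈ 7498.8 mm ≈ 7.50 m.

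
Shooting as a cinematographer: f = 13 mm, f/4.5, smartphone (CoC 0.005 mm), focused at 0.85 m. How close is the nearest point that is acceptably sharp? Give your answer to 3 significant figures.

Hyperfocal distance H = f²/(N·c) + f = 13²/(4.5 × 0.005) + 13 = 169/0.0225 + 13 ≈ 7524.1 mm ≈ 7.524 m.
Near limit Dn = s·(H − f)/(H + s − 2f) = 850 × (7524.1 − 13) / (7524.1 + 850 − 2 × 13) = 850 × 7511.1 / 8348.1 ≈ 764.78 mm ≈ 0.765 m.

0.765 m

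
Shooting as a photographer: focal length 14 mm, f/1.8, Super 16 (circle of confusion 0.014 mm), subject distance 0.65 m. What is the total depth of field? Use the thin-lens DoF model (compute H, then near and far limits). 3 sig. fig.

107 mm

Hyperfocal distance H = f²/(N·c) + f = 14²/(1.8 × 0.014) + 14 = 196/0.0252 + 14 ≈ 7791.8 mm ≈ 7.792 m.
Near limit Dn = s·(H − f)/(H + s − 2f) = 650 × (7791.8 − 14) / (7791.8 + 650 − 2 × 14) = 650 × 7777.8 / 8413.8 ≈ 600.87 mm.
Far limit Df = s·(H − f)/(H − s) = 650 × (7791.8 − 14) / (7791.8 − 650) = 650 × 7777.8 / 7141.8 ≈ 707.88 mm.
Depth of field = Df − Dn = 707.88 − 600.87 ≈ 107.01 mm.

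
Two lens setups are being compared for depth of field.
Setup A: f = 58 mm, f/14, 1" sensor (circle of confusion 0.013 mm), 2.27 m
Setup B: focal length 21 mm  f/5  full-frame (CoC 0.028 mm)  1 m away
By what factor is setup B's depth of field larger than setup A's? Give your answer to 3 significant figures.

Setup A: H = 58²/(14×0.013) + 58 ≈ 18541.5 mm; DoF = Df − Dn = 2578.59 − 2027.38 ≈ 551.21 mm.
Setup B: H = 21²/(5×0.028) + 21 ≈ 3171.0 mm; DoF = Df − Dn = 1450.94 − 762.90 ≈ 688.04 mm.
Ratio = 688.04 / 551.21 ≈ 1.25.

1.25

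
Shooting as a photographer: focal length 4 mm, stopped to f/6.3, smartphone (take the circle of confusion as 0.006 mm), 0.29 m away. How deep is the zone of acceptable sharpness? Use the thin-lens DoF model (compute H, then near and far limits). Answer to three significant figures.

0.721 m

Hyperfocal distance H = f²/(N·c) + f = 4²/(6.3 × 0.006) + 4 = 16/0.0378 + 4 ≈ 427.3 mm ≈ 0.427 m.
Near limit Dn = s·(H − f)/(H + s − 2f) = 290 × (427.3 − 4) / (427.3 + 290 − 2 × 4) = 290 × 423.3 / 709.3 ≈ 173.06 mm.
Far limit Df = s·(H − f)/(H − s) = 290 × (427.3 − 4) / (427.3 − 290) = 290 × 423.3 / 137.3 ≈ 894.16 mm.
Depth of field = Df − Dn = 894.16 − 173.06 ≈ 721.10 mm ≈ 0.721 m.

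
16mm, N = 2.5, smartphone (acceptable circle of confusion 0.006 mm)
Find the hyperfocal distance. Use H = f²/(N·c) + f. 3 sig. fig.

17.1 m

Hyperfocal distance H = f²/(N·c) + f = 16²/(2.5 × 0.006) + 16 = 256/0.015 + 16 ≈ 17082.7 mm ≈ 17.1 m.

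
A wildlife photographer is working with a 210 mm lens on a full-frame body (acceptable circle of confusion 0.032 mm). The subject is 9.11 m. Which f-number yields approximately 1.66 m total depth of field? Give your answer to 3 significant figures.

Write h = H − f = f²/(N·c). The thin-lens limits are Dn = s·h/(h + (s−f)) and Df = s·h/(h − (s−f)), so DoF = Df − Dn = 2·s·(s−f)·h / (h² − (s−f)²).
That is a quadratic in h: DoF·h² − 2·s·(s−f)·h − DoF·(s−f)² = 0 ⇒ h = (s−f)·(s + √(s² + DoF²)) / DoF = 8900 × (9110 + √(9110² + 1660²)) / 1660 = 8900 × (9110 + 9260.01) / 1660 ≈ 98490 mm.
Then N = f²/(c·h) = 210² / (0.032 × 98490) = 44100 / 3151.7 ≈ 14.

f/14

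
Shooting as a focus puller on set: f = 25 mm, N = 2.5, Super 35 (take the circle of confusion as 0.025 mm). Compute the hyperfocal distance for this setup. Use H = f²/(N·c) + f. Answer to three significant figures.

10.0 m

Hyperfocal distance H = f²/(N·c) + f = 25²/(2.5 × 0.025) + 25 = 625/0.0625 + 25 ≈ 10025.0 mm ≈ 10.0 m.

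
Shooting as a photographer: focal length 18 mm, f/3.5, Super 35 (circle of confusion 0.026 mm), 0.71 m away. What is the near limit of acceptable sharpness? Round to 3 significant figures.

Hyperfocal distance H = f²/(N·c) + f = 18²/(3.5 × 0.026) + 18 = 324/0.091 + 18 ≈ 3578.4 mm ≈ 3.578 m.
Near limit Dn = s·(H − f)/(H + s − 2f) = 710 × (3578.4 − 18) / (3578.4 + 710 − 2 × 18) = 710 × 3560.4 / 4252.4 ≈ 594.46 mm ≈ 0.594 m.

0.594 m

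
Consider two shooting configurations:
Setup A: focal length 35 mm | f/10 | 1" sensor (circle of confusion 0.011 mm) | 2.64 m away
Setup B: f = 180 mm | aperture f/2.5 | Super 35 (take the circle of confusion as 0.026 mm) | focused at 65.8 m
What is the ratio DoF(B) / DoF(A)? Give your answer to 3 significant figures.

13.5

Setup A: H = 35²/(10×0.011) + 35 ≈ 11171.4 mm; DoF = Df − Dn = 3446.1 − 2139.5 ≈ 1306.6 mm.
Setup B: H = 180²/(2.5×0.026) + 180 ≈ 498641.5 mm; DoF = Df − Dn = 75775 − 58145 ≈ 17630 mm.
Ratio = 17630 / 1306.6 ≈ 13.5.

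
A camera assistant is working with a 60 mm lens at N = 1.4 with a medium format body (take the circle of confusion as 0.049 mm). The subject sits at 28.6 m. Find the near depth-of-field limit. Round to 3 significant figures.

Hyperfocal distance H = f²/(N·c) + f = 60²/(1.4 × 0.049) + 60 = 3600/0.0686 + 60 ≈ 52538.1 mm ≈ 52.54 m.
Near limit Dn = s·(H − f)/(H + s − 2f) = 28600 × (52538.1 − 60) / (52538.1 + 28600 − 2 × 60) = 28600 × 52478.1 / 81018.1 ≈ 18525 mm ≈ 18.5 m.

18.5 m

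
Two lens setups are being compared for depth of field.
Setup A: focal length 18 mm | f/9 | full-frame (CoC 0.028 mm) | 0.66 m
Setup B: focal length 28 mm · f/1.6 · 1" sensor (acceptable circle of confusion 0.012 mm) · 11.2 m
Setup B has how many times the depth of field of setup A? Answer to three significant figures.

Setup A: H = 18²/(9×0.028) + 18 ≈ 1303.7 mm; DoF = Df − Dn = 1318.24 − 440.20 ≈ 878.04 mm.
Setup B: H = 28²/(1.6×0.012) + 28 ≈ 40861.3 mm; DoF = Df − Dn = 15418.5 − 8794.0 ≈ 6624.5 mm.
Ratio = 6624.5 / 878.04 ≈ 7.54.

7.54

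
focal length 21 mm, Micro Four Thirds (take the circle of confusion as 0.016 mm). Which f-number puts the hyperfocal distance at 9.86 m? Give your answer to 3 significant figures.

Rearrange H = f²/(N·c) + f for N: N = f² / ((H − f)·c).
N = 21² / ((9860 − 21) × 0.016) = 441 / 157.4 ≈ 2.80.

f/2.80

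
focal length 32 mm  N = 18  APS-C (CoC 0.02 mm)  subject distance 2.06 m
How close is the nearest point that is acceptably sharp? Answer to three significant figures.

1.20 m

Hyperfocal distance H = f²/(N·c) + f = 32²/(18 × 0.02) + 32 = 1024/0.36 + 32 ≈ 2876.4 mm ≈ 2.876 m.
Near limit Dn = s·(H − f)/(H + s − 2f) = 2060 × (2876.4 − 32) / (2876.4 + 2060 − 2 × 32) = 2060 × 2844.4 / 4872.4 ≈ 1202.6 mm ≈ 1.20 m.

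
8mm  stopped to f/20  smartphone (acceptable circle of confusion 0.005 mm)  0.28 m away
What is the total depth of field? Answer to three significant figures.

Hyperfocal distance H = f²/(N·c) + f = 8²/(20 × 0.005) + 8 = 64/0.1 + 8 ≈ 648.0 mm ≈ 0.648 m.
Near limit Dn = s·(H − f)/(H + s − 2f) = 280 × (648.0 − 8) / (648.0 + 280 − 2 × 8) = 280 × 640.0 / 912.0 ≈ 196.49 mm.
Far limit Df = s·(H − f)/(H − s) = 280 × (648.0 − 8) / (648.0 − 280) = 280 × 640.0 / 368.0 ≈ 486.96 mm.
Depth of field = Df − Dn = 486.96 − 196.49 ≈ 290.47 mm.

290 mm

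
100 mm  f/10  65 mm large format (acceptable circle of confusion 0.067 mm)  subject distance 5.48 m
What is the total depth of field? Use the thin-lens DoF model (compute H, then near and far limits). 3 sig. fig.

4.54 m

Hyperfocal distance H = f²/(N·c) + f = 100²/(10 × 0.067) + 100 = 10000/0.67 + 100 ≈ 15025.4 mm ≈ 15.03 m.
Near limit Dn = s·(H − f)/(H + s − 2f) = 5480 × (15025.4 − 100) / (15025.4 + 5480 − 2 × 100) = 5480 × 14925.4 / 20305.4 ≈ 4028.0 mm.
Far limit Df = s·(H − f)/(H − s) = 5480 × (15025.4 − 100) / (15025.4 − 5480) = 5480 × 14925.4 / 9545.4 ≈ 8568.7 mm.
Depth of field = Df − Dn = 8568.7 − 4028.0 ≈ 4540.7 mm ≈ 4.54 m.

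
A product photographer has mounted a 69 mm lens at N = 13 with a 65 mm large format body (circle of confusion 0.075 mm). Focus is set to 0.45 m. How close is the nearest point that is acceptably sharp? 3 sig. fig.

Hyperfocal distance H = f²/(N·c) + f = 69²/(13 × 0.075) + 69 = 4761/0.975 + 69 ≈ 4952.1 mm ≈ 4.952 m.
Near limit Dn = s·(H − f)/(H + s − 2f) = 450 × (4952.1 − 69) / (4952.1 + 450 − 2 × 69) = 450 × 4883.1 / 5264.1 ≈ 417.43 mm.

417 mm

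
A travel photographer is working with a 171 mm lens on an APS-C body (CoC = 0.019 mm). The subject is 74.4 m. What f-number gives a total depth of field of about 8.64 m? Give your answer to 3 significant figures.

f/1.20

Write h = H − f = f²/(N·c). The thin-lens limits are Dn = s·h/(h + (s−f)) and Df = s·h/(h − (s−f)), so DoF = Df − Dn = 2·s·(s−f)·h / (h² − (s−f)²).
That is a quadratic in h: DoF·h² − 2·s·(s−f)·h − DoF·(s−f)² = 0 ⇒ h = (s−f)·(s + √(s² + DoF²)) / DoF = 74229 × (74400 + √(74400² + 8640²)) / 8640 = 74229 × (74400 + 74900.0) / 8640 ≈ 1282684 mm.
Then N = f²/(c·h) = 171² / (0.019 × 1282684) = 29241 / 24371 ≈ 1.20.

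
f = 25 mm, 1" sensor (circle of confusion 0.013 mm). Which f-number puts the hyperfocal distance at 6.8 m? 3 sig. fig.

f/7.10

Rearrange H = f²/(N·c) + f for N: N = f² / ((H − f)·c).
N = 25² / ((6800 − 25) × 0.013) = 625 / 88.08 ≈ 7.10.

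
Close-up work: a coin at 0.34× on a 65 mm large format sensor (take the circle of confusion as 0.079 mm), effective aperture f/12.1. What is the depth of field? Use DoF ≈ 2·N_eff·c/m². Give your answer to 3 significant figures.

16.5 mm

At magnification m, DoF ≈ 2·N_eff·c/m² = 2 × 12.1 × 0.079 / 0.34² = 1.912 / 0.1156 ≈ 16.5 mm.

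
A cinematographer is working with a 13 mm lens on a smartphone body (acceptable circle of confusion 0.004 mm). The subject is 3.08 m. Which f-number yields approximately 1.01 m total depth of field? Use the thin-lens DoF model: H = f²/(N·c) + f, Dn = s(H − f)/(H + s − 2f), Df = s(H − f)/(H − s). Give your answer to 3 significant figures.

f/2.20

Write h = H − f = f²/(N·c). The thin-lens limits are Dn = s·h/(h + (s−f)) and Df = s·h/(h − (s−f)), so DoF = Df − Dn = 2·s·(s−f)·h / (h² − (s−f)²).
That is a quadratic in h: DoF·h² − 2·s·(s−f)·h − DoF·(s−f)² = 0 ⇒ h = (s−f)·(s + √(s² + DoF²)) / DoF = 3067 × (3080 + √(3080² + 1010²)) / 1010 = 3067 × (3080 + 3241.37) / 1010 ≈ 19196 mm.
Then N = f²/(c·h) = 13² / (0.004 × 19196) = 169 / 76.783 ≈ 2.20.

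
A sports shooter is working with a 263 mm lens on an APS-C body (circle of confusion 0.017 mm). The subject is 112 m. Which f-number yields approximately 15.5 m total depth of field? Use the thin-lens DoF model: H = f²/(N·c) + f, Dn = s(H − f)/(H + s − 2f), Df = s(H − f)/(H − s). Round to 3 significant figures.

Write h = H − f = f²/(N·c). The thin-lens limits are Dn = s·h/(h + (s−f)) and Df = s·h/(h − (s−f)), so DoF = Df − Dn = 2·s·(s−f)·h / (h² − (s−f)²).
That is a quadratic in h: DoF·h² − 2·s·(s−f)·h − DoF·(s−f)² = 0 ⇒ h = (s−f)·(s + √(s² + DoF²)) / DoF = 111737 × (112000 + √(112000² + 15500²)) / 15500 = 111737 × (112000 + 113067) / 15500 ≈ 1622475 mm.
Then N = f²/(c·h) = 263² / (0.017 × 1622475) = 69169 / 27582 ≈ 2.51.

f/2.51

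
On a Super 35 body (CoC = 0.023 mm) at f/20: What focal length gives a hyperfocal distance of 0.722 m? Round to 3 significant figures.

From H = f²/(N·c) + f, with f ≪ H: f ≈ √(H·N·c) = √(722 × 20 × 0.023) = √332.12 ≈ 18.22 mm.
Exact: f² + N·c·f − N·c·H = 0 ⇒ f = (−N·c + √((N·c)² + 4·N·c·H))/2 = (−0.46 + √1328.7)/2 ≈ 17.996 mm ≈ 18.0 mm.

18.0 mm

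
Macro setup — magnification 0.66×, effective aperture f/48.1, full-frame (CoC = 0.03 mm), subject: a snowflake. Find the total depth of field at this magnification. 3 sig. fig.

6.63 mm

At magnification m, DoF ≈ 2·N_eff·c/m² = 2 × 48.1 × 0.03 / 0.66² = 2.886 / 0.4356 ≈ 6.63 mm.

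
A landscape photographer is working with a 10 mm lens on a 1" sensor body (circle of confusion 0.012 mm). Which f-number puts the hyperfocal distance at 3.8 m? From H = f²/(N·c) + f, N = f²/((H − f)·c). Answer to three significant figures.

f/2.20

Rearrange H = f²/(N·c) + f for N: N = f² / ((H − f)·c).
N = 10² / ((3800 − 10) × 0.012) = 100 / 45.48 ≈ 2.20.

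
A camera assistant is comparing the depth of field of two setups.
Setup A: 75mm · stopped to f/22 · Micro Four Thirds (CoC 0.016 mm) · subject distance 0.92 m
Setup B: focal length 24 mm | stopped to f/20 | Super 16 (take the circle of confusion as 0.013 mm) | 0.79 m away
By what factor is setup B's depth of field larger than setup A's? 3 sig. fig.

6.36

Setup A: H = 75²/(22×0.016) + 75 ≈ 16055.1 mm; DoF = Df − Dn = 971.364 − 873.795 ≈ 97.569 mm.
Setup B: H = 24²/(20×0.013) + 24 ≈ 2239.4 mm; DoF = Df − Dn = 1207.52 − 587.03 ≈ 620.49 mm.
Ratio = 620.49 / 97.569 ≈ 6.36.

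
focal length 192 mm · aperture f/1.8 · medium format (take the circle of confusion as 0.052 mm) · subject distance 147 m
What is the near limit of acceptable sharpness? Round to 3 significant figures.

107 m

Hyperfocal distance H = f²/(N·c) + f = 192²/(1.8 × 0.052) + 192 = 36864/0.0936 + 192 ≈ 394038.2 mm ≈ 394.0 m.
Near limit Dn = s·(H − f)/(H + s − 2f) = 147000 × (394038.2 − 192) / (394038.2 + 147000 − 2 × 192) = 147000 × 393846.2 / 540654.2 ≈ 107084 mm ≈ 107 m.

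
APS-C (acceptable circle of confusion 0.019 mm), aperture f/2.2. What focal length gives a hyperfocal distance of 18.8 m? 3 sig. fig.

28.0 mm

From H = f²/(N·c) + f, with f ≪ H: f ≈ √(H·N·c) = √(18800 × 2.2 × 0.019) = √785.84 ≈ 28.03 mm.
The +f correction barely moves this — solving exactly, f² + N·c·f − N·c·H = 0 ⇒ f = (−N·c + √((N·c)² + 4·N·c·H))/2 = (−0.0418 + √3143.4)/2 ≈ 28.012 mm, so f ≈ 28.0 mm.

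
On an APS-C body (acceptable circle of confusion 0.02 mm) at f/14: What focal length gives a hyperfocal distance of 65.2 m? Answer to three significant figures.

From H = f²/(N·c) + f, with f ≪ H: f ≈ √(H·N·c) = √(65200 × 14 × 0.02) = √18256 ≈ 135.1 mm.
The +f correction barely moves this — solving exactly, f² + N·c·f − N·c·H = 0 ⇒ f = (−N·c + √((N·c)² + 4·N·c·H))/2 = (−0.28 + √73024)/2 ≈ 134.97 mm, so f ≈ 135 mm.

135 mm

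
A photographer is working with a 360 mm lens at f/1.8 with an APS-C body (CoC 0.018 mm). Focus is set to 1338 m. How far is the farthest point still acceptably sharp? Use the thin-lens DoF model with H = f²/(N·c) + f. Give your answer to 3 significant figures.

Hyperfocal distance H = f²/(N·c) + f = 360²/(1.8 × 0.018) + 360 = 129600/0.0324 + 360 ≈ 4000360.0 mm ≈ 4000 m.
Far limit Df = s·(H − f)/(H − s) = 1338000 × (4000360.0 − 360) / (4000360.0 − 1338000) = 1338000 × 4000000.0 / 2662360.0 ≈ 2010247 mm ≈ 2010 m.

2010 m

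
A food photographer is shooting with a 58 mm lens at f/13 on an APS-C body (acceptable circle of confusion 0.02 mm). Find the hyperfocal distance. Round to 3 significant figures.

Hyperfocal distance H = f²/(N·c) + f = 58²/(13 × 0.02) + 58 = 3364/0.26 + 58 ≈ 12996.5 mm ≈ 13.0 m.

13.0 m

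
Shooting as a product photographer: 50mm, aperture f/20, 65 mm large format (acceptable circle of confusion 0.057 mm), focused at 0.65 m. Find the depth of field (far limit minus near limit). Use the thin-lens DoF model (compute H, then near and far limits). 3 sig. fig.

Hyperfocal distance H = f²/(N·c) + f = 50²/(20 × 0.057) + 50 = 2500/1.14 + 50 ≈ 2243.0 mm ≈ 2.243 m.
Near limit Dn = s·(H − f)/(H + s − 2f) = 650 × (2243.0 − 50) / (2243.0 + 650 − 2 × 50) = 650 × 2193.0 / 2793.0 ≈ 510.36 mm.
Far limit Df = s·(H − f)/(H − s) = 650 × (2243.0 − 50) / (2243.0 − 650) = 650 × 2193.0 / 1593.0 ≈ 894.82 mm.
Depth of field = Df − Dn = 894.82 − 510.36 ≈ 384.46 mm.

384 mm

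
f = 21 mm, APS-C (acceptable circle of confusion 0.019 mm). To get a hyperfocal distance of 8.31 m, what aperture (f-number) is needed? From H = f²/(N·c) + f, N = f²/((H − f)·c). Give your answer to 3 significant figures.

Rearrange H = f²/(N·c) + f for N: N = f² / ((H − f)·c).
N = 21² / ((8310 − 21) × 0.019) = 441 / 157.5 ≈ 2.80.

f/2.80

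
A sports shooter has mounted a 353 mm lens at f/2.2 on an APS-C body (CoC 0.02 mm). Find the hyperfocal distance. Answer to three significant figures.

Hyperfocal distance H = f²/(N·c) + f = 353²/(2.2 × 0.02) + 353 = 124609/0.044 + 353 ≈ 2832375.7 mm ≈ 2830 m.

2830 m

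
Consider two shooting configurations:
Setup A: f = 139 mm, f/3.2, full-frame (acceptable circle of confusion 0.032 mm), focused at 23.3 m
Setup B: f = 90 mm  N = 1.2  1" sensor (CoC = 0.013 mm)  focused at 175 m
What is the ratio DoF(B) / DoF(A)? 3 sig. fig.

Setup A: H = 139²/(3.2×0.032) + 139 ≈ 188820.6 mm; DoF = Df − Dn = 26560.3 − 20752.6 ≈ 5807.7 mm.
Setup B: H = 90²/(1.2×0.013) + 90 ≈ 519320.8 mm; DoF = Df − Dn = 263897 − 130903 ≈ 132994 mm.
Ratio = 132994 / 5807.7 ≈ 22.9.

22.9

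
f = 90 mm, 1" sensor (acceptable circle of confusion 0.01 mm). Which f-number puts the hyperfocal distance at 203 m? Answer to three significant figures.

f/3.99

Rearrange H = f²/(N·c) + f for N: N = f² / ((H − f)·c).
N = 90² / ((203000 − 90) × 0.01) = 8100 / 2029 ≈ 3.99.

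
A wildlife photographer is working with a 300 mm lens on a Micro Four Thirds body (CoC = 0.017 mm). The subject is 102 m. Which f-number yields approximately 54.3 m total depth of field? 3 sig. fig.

f/13

Write h = H − f = f²/(N·c). The thin-lens limits are Dn = s·h/(h + (s−f)) and Df = s·h/(h − (s−f)), so DoF = Df − Dn = 2·s·(s−f)·h / (h² − (s−f)²).
That is a quadratic in h: DoF·h² − 2·s·(s−f)·h − DoF·(s−f)² = 0 ⇒ h = (s−f)·(s + √(s² + DoF²)) / DoF = 101700 × (102000 + √(102000² + 54300²)) / 54300 = 101700 × (102000 + 115553) / 54300 ≈ 407461 mm.
Then N = f²/(c·h) = 300² / (0.017 × 407461) = 90000 / 6926.8 ≈ 13.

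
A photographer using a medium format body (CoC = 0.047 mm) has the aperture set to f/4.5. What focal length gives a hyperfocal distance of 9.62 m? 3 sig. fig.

45.0 mm

From H = f²/(N·c) + f, with f ≪ H: f ≈ √(H·N·c) = √(9620 × 4.5 × 0.047) = √2034.6 ≈ 45.11 mm.
Exact: f² + N·c·f − N·c·H = 0 ⇒ f = (−N·c + √((N·c)² + 4·N·c·H))/2 = (−0.2115 + √8138.6)/2 ≈ 45.001 mm ≈ 45.0 mm.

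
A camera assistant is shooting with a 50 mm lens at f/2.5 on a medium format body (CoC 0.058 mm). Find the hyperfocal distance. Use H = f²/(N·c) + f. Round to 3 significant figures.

Hyperfocal distance H = f²/(N·c) + f = 50²/(2.5 × 0.058) + 50 = 2500/0.145 + 50 ≈ 17291.4 mm ≈ 17.3 m.

17.3 m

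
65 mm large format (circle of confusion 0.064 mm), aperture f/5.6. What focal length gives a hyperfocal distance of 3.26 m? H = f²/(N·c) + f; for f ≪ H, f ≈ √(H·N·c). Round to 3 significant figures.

34.0 mm

From H = f²/(N·c) + f, with f ≪ H: f ≈ √(H·N·c) = √(3260 × 5.6 × 0.064) = √1168.4 ≈ 34.18 mm.
Exact: f² + N·c·f − N·c·H = 0 ⇒ f = (−N·c + √((N·c)² + 4·N·c·H))/2 = (−0.3584 + √4673.7)/2 ≈ 34.003 mm ≈ 34.0 mm.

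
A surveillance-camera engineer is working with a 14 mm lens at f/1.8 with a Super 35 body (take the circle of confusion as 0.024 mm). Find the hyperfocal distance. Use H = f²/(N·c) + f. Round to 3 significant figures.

4.55 m

Hyperfocal distance H = f²/(N·c) + f = 14²/(1.8 × 0.024) + 14 = 196/0.0432 + 14 ≈ 4551.0 mm ≈ 4.55 m.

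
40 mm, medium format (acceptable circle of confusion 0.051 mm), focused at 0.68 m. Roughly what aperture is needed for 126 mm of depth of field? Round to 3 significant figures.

f/4.50

Write h = H − f = f²/(N·c). The thin-lens limits are Dn = s·h/(h + (s−f)) and Df = s·h/(h − (s−f)), so DoF = Df − Dn = 2·s·(s−f)·h / (h² − (s−f)²).
That is a quadratic in h: DoF·h² − 2·s·(s−f)·h − DoF·(s−f)² = 0 ⇒ h = (s−f)·(s + √(s² + DoF²)) / DoF = 640 × (680 + √(680² + 126²)) / 126 = 640 × (680 + 691.575) / 126 ≈ 6966.7 mm.
Then N = f²/(c·h) = 40² / (0.051 × 6966.7) = 1600 / 355.30 ≈ 4.50.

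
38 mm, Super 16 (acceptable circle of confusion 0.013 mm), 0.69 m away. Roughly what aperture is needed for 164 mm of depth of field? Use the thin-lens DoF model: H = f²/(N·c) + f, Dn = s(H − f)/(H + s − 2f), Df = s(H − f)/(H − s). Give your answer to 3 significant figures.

f/20

Write h = H − f = f²/(N·c). The thin-lens limits are Dn = s·h/(h + (s−f)) and Df = s·h/(h − (s−f)), so DoF = Df − Dn = 2·s·(s−f)·h / (h² − (s−f)²).
That is a quadratic in h: DoF·h² − 2·s·(s−f)·h − DoF·(s−f)² = 0 ⇒ h = (s−f)·(s + √(s² + DoF²)) / DoF = 652 × (690 + √(690² + 164²)) / 164 = 652 × (690 + 709.222) / 164 ≈ 5562.8 mm.
Then N = f²/(c·h) = 38² / (0.013 × 5562.8) = 1444 / 72.316 ≈ 20.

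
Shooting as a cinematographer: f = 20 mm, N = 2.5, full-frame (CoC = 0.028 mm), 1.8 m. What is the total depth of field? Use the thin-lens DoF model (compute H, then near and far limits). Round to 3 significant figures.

1.24 m

Hyperfocal distance H = f²/(N·c) + f = 20²/(2.5 × 0.028) + 20 = 400/0.07 + 20 ≈ 5734.3 mm ≈ 5.734 m.
Near limit Dn = s·(H − f)/(H + s − 2f) = 1800 × (5734.3 − 20) / (5734.3 + 1800 − 2 × 20) = 1800 × 5714.3 / 7494.3 ≈ 1372.5 mm.
Far limit Df = s·(H − f)/(H − s) = 1800 × (5734.3 − 20) / (5734.3 − 1800) = 1800 × 5714.3 / 3934.3 ≈ 2614.4 mm.
Depth of field = Df − Dn = 2614.4 − 1372.5 ≈ 1241.9 mm ≈ 1.24 m.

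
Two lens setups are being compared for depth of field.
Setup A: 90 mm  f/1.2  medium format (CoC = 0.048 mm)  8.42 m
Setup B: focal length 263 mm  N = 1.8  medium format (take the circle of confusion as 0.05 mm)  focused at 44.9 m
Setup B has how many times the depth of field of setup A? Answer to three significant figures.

5.23

Setup A: H = 90²/(1.2×0.048) + 90 ≈ 140715.0 mm; DoF = Df − Dn = 8950.2 − 7949.1 ≈ 1001.1 mm.
Setup B: H = 263²/(1.8×0.05) + 263 ≈ 768807.4 mm; DoF = Df − Dn = 47668.6 − 42435.4 ≈ 5233.2 mm.
Ratio = 5233.2 / 1001.1 ≈ 5.23.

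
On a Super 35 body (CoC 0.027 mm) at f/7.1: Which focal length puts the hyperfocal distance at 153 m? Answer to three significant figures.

From H = f²/(N·c) + f, with f ≪ H: f ≈ √(H·N·c) = √(153000 × 7.1 × 0.027) = √29330 ≈ 171.3 mm.
The +f correction barely moves this — solving exactly, f² + N·c·f − N·c·H = 0 ⇒ f = (−N·c + √((N·c)² + 4·N·c·H))/2 = (−0.1917 + √117320)/2 ≈ 171.16 mm, so f ≈ 171 mm.

171 mm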